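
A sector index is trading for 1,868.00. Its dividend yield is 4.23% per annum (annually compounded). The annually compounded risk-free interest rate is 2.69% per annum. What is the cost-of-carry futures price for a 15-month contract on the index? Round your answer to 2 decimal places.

F = S · (1+r)^T / (1+q)^T
= 1868.00 × 1.03373731 / 1.05315167 = 1868.00 × 0.98156547
F = 1,833.56

1,833.56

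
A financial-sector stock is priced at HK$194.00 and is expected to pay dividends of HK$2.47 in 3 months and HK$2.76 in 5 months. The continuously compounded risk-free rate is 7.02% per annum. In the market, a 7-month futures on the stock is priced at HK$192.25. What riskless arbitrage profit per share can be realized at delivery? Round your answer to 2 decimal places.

HK$4.54 per share

PV(dividends) I = 2.47·e^(−0.0702·3/12) + 2.76·e^(−0.0702·5/12) = 5.1075
Fair futures F* = (S − I)·e^(rT) = (194.00 − 5.1075)·e^0.040950 = 188.8925 × 1.041800 = 196.7882
Market HK$192.25 < fair 196.7882: forward underpriced → reverse cash-and-carry (short the stock, invest proceeds at r, pay the dividends, go long the forward).
Profit at T = |F_mkt − F*| = |192.25 − 196.7882| = HK$4.54 per share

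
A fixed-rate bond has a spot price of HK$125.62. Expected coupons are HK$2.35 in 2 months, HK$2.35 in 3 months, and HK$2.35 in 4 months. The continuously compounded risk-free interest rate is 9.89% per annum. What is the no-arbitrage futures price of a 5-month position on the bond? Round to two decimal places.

PV(coupons) I = 2.35·e^(−0.0989·2/12) + 2.35·e^(−0.0989·3/12) + 2.35·e^(−0.0989·4/12)
I = 2.3116 + 2.2926 + 2.2738 = 6.8780
F = (S − I)·e^(rT) = (125.62 − 6.8780) · e^(0.0989·5/12)
= 118.7420 · e^0.041208 = 118.7420 × 1.042069 = HK$123.74

HK$123.74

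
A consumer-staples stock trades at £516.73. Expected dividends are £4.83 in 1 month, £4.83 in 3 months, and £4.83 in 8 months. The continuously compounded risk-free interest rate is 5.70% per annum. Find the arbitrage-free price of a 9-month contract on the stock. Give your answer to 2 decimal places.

£524.46

PV(dividends) I = 4.83·e^(−0.0570·1/12) + 4.83·e^(−0.0570·3/12) + 4.83·e^(−0.0570·8/12)
I = 4.8071 + 4.7617 + 4.6499 = 14.2187
F = (S − I)·e^(rT) = (516.73 − 14.2187) · e^(0.0570·9/12)
= 502.5113 · e^0.042750 = 502.5113 × 1.043677 = £524.46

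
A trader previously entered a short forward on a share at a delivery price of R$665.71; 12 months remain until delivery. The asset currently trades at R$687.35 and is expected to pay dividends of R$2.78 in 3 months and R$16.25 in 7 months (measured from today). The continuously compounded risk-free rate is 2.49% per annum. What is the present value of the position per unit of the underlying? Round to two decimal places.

PV(remaining dividends) I = 2.78·e^(−0.0249·3/12) + 16.25·e^(−0.0249·7/12) = 18.7784
Current forward F = (S − I)·e^(rT) = (687.35 − 18.7784)·e^(0.0249·12/12) = 668.5716 × 1.025213 = 685.4283
Value (long) = (F − K)·e^(−rT) = (685.4283 − 665.71) × 0.975407 = 19.2334
Short position value = −(long value) = -R$19.23

-R$19.23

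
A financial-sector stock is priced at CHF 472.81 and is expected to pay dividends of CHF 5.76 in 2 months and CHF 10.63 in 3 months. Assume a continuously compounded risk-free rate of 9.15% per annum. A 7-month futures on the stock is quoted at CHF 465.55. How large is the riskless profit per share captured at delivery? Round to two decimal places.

PV(dividends) I = 5.76·e^(−0.0915·2/12) + 10.63·e^(−0.0915·3/12) = 16.0624
Fair futures F* = (S − I)·e^(rT) = (472.81 − 16.0624)·e^0.053375 = 456.7476 × 1.054825 = 481.7888
Market CHF 465.55 < fair 481.7888: forward underpriced → reverse cash-and-carry (short the stock, invest proceeds at r, pay the dividends, go long the forward).
Profit at T = |F_mkt − F*| = |465.55 − 481.7888| = CHF 16.24 per share

CHF 16.24 per share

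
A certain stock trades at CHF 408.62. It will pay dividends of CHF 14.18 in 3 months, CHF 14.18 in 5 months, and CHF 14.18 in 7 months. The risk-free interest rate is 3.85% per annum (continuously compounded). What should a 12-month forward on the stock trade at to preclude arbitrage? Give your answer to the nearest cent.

PV(dividends) I = 14.18·e^(−0.0385·3/12) + 14.18·e^(−0.0385·5/12) + 14.18·e^(−0.0385·7/12)
I = 14.0442 + 13.9543 + 13.8651 = 41.8636
F = (S − I)·e^(rT) = (408.62 − 41.8636) · e^(0.0385·12/12)
= 366.7564 · e^0.038500 = 366.7564 × 1.039251 = CHF 381.15

CHF 381.15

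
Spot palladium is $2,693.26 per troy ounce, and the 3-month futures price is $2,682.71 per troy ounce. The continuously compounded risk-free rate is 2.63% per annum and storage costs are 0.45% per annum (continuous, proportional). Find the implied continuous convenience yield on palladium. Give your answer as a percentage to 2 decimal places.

4.65%

F = S·e^((r+u−y)T) ⇒ (r+u−y) = ln(F/S)/T
ln(2682.71/2693.26) = -0.003925; /T ⇒ -0.015700
y = r + u − ln(F/S)/T = 0.0263 + 0.0045 + 0.015700 = 0.046500
y = 4.65%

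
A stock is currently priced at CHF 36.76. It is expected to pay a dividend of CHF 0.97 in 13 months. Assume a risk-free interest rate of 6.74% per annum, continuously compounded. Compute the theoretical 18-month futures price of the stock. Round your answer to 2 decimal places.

PV(dividends) I = 0.97·e^(−0.0674·13/12)
I = 0.9017
F = (S − I)·e^(rT) = (36.76 − 0.9017) · e^(0.0674·18/12)
= 35.8583 · e^0.101100 = 35.8583 × 1.106387 = CHF 39.67

CHF 39.67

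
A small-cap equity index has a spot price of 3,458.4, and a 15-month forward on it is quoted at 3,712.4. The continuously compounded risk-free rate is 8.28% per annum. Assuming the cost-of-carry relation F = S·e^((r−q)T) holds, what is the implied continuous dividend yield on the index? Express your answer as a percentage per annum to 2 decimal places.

2.61%

From F = S·e^((r−q)T): (r − q) = ln(F/S)/T
ln(3712.4/3458.4) = ln(1.073444) = 0.070872
(r − q) = 0.070872 / (15/12) = 0.056698
q = r − ln(F/S)/T = 0.0828 − 0.056698 = 0.026102
q = 2.61%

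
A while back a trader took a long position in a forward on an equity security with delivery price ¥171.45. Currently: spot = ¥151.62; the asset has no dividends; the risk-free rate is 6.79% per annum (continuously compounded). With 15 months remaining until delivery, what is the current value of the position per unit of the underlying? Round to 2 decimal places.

-¥5.88

Current fair forward for the remaining 15 months: F = S·e^(r·T), r = 0.0679
F = 151.62 · e^(0.0679 × 15/12) = 151.62 × 1.088581 = 165.0507
Value of long forward = (F − K)·e^(−rT) = (165.0507 − 171.45) · e^(−0.0679·15/12)
= -6.3993 × 0.918627 = -5.88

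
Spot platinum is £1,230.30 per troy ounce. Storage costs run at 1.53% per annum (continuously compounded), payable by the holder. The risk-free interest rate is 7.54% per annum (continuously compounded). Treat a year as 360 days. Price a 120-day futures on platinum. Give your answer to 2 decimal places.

£1,268.06 per troy ounce

Net carry = r + u − y = 0.0754 + 0.0153 − 0.0000 = 0.0907
F = S·e^((r+u−y)T) = 1230.30 · e^(0.0907 × 120/360) = 1230.30 · e^0.03023333
= 1230.30 × 1.03069500 = £1,268.06 per troy ounce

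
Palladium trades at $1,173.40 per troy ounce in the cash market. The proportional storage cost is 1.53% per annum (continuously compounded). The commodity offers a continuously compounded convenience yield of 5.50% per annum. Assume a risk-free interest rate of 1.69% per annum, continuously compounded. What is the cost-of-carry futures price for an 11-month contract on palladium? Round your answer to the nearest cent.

Net carry = r + u − y = 0.0169 + 0.0153 − 0.0550 = -0.0228
F = S·e^((r+u−y)T) = 1173.40 · e^(-0.0228 × 11/12) = 1173.40 · e^-0.02090000
= 1173.40 × 0.97931689 = $1,149.13 per troy ounce

$1,149.13 per troy ounce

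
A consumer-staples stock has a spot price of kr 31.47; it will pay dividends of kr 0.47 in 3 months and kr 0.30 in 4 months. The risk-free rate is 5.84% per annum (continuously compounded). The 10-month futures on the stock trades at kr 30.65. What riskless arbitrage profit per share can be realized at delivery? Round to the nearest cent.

kr 1.59 per share

PV(dividends) I = 0.47·e^(−0.0584·3/12) + 0.30·e^(−0.0584·4/12) = 0.7574
Fair futures F* = (S − I)·e^(rT) = (31.47 − 0.7574)·e^0.048667 = 30.7126 × 1.049871 = 32.2443
Market kr 30.65 < fair 32.2443: forward underpriced → reverse cash-and-carry (short the stock, invest proceeds at r, pay the dividends, go long the forward).
Profit at T = |F_mkt − F*| = |30.65 − 32.2443| = kr 1.59 per share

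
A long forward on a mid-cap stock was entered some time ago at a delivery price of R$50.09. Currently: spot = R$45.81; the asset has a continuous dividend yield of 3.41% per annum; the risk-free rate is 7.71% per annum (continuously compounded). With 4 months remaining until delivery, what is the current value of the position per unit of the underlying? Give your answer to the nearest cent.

-R$3.53

Current fair forward for the remaining 4 months: F = S·e^((r − q)·T), (r − q) = 0.0771 − 0.0341 = 0.0430
F = 45.81 · e^(0.0430 × 4/12) = 45.81 × 1.014437 = 46.4714
Value of long forward = (F − K)·e^(−rT) = (46.4714 − 50.09) · e^(−0.0771·4/12)
= -3.6186 × 0.974627 = -3.53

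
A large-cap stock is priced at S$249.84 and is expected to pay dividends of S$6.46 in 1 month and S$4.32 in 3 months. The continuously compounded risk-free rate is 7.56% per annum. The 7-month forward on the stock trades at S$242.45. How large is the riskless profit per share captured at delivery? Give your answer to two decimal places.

S$7.52 per share

PV(dividends) I = 6.46·e^(−0.0756·1/12) + 4.32·e^(−0.0756·3/12) = 10.6585
Fair forward F* = (S − I)·e^(rT) = (249.84 − 10.6585)·e^0.044100 = 239.1815 × 1.045087 = 249.9655
Market S$242.45 < fair 249.9655: forward underpriced → reverse cash-and-carry (short the stock, invest proceeds at r, pay the dividends, go long the forward).
Profit at T = |F_mkt − F*| = |242.45 − 249.9655| = S$7.52 per share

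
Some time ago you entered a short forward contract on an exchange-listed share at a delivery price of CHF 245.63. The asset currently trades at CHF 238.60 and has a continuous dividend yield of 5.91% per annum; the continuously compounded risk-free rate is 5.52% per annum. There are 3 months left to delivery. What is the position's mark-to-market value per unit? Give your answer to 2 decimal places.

Current fair forward for the remaining 3 months: F = S·e^((r − q)·T), (r − q) = 0.0552 − 0.0591 = -0.0039
F = 238.60 · e^(-0.0039 × 3/12) = 238.60 × 0.999025 = 238.3674
Value of long forward = (F − K)·e^(−rT) = (238.3674 − 245.63) · e^(−0.0552·3/12)
= -7.2626 × 0.986295 = -7.16
Short position value = −(long value) = CHF 7.16

CHF 7.16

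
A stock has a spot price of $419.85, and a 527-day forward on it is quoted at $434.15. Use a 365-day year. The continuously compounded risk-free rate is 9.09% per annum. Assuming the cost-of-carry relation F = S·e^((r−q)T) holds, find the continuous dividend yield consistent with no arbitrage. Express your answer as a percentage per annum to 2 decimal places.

6.77%

From F = S·e^((r−q)T): (r − q) = ln(F/S)/T
ln(434.15/419.85) = ln(1.034060) = 0.033493
(r − q) = 0.033493 / (527/365) = 0.023197
q = r − ln(F/S)/T = 0.0909 − 0.023197 = 0.067703
q = 6.77%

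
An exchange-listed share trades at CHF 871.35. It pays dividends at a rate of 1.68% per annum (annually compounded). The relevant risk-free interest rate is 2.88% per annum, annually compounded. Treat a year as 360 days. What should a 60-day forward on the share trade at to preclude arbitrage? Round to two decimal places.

F = S · (1+r)^T / (1+q)^T
= 871.35 × 1.004743 / 1.002781 = 871.35 × 1.001957
F = CHF 873.06

CHF 873.06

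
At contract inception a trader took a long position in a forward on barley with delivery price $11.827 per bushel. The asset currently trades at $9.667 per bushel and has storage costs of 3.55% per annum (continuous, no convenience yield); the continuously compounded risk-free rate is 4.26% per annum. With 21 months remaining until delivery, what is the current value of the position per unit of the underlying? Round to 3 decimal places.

-$0.691 per bushel

Current fair forward for the remaining 21 months: F = S·e^((r + u)·T), (r + u) = 0.0426 + 0.0355 = 0.0781
F = 9.667 · e^(0.0781 × 21/12) = 9.667 × 1.146455 = 11.0828
Value of long forward = (F − K)·e^(−rT) = (11.0828 − 11.827) · e^(−0.0426·21/12)
= -0.7442 × 0.928161 = -0.691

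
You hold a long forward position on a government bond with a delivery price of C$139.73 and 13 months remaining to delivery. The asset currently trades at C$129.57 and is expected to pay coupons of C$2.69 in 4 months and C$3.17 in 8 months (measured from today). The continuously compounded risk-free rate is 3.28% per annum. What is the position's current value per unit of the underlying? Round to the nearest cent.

PV(remaining coupons) I = 2.69·e^(−0.0328·4/12) + 3.17·e^(−0.0328·8/12) = 5.7622
Current forward F = (S − I)·e^(rT) = (129.57 − 5.7622)·e^(0.0328·13/12) = 123.8078 × 1.036172 = 128.2862
Value (long) = (F − K)·e^(−rT) = (128.2862 − 139.73) × 0.965091 = -11.0443
Value = -C$11.04

-C$11.04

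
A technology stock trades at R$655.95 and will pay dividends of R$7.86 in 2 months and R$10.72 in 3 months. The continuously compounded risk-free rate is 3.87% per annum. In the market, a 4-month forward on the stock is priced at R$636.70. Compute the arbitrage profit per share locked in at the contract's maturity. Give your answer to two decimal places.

PV(dividends) I = 7.86·e^(−0.0387·2/12) + 10.72·e^(−0.0387·3/12) = 18.4263
Fair forward F* = (S − I)·e^(rT) = (655.95 − 18.4263)·e^0.012900 = 637.5237 × 1.012984 = 645.8013
Market R$636.70 < fair 645.8013: forward underpriced → reverse cash-and-carry (short the stock, invest proceeds at r, pay the dividends, go long the forward).
Profit at T = |F_mkt − F*| = |636.70 − 645.8013| = R$9.10 per share

R$9.10 per share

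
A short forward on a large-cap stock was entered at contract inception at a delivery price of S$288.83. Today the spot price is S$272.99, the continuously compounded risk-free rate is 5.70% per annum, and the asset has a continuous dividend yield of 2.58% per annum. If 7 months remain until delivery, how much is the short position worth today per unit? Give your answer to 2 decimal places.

Current fair forward for the remaining 7 months: F = S·e^((r − q)·T), (r − q) = 0.0570 − 0.0258 = 0.0312
F = 272.99 · e^(0.0312 × 7/12) = 272.99 × 1.018367 = 278.0040
Value of long forward = (F − K)·e^(−rT) = (278.0040 − 288.83) · e^(−0.0570·7/12)
= -10.8260 × 0.967297 = -10.47
Short position value = −(long value) = S$10.47

S$10.47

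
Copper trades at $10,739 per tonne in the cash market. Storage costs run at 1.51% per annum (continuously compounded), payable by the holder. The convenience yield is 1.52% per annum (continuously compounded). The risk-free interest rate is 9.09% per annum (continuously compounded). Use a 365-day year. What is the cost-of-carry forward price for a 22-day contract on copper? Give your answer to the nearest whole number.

Net carry = r + u − y = 0.0909 + 0.0151 − 0.0152 = 0.0908
F = S·e^((r+u−y)T) = 10739 · e^(0.0908 × 22/365) = 10739 · e^0.005473
= 10739 × 1.005488 = $10,798 per tonne

$10,798 per tonne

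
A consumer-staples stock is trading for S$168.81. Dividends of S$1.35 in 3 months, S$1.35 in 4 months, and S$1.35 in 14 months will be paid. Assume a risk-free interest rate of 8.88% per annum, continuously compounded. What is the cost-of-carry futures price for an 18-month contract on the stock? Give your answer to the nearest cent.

PV(dividends) I = 1.35·e^(−0.0888·3/12) + 1.35·e^(−0.0888·4/12) + 1.35·e^(−0.0888·14/12)
I = 1.3204 + 1.3106 + 1.2171 = 3.8481
F = (S − I)·e^(rT) = (168.81 − 3.8481) · e^(0.0888·18/12)
= 164.9619 · e^0.133200 = 164.9619 × 1.142478 = S$188.47

S$188.47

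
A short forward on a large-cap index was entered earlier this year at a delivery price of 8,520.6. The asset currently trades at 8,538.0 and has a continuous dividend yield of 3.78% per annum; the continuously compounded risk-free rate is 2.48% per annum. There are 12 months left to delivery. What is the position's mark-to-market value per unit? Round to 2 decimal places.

Current fair forward for the remaining 12 months: F = S·e^((r − q)·T), (r − q) = 0.0248 − 0.0378 = -0.0130
F = 8538.0 · e^(-0.0130 × 12/12) = 8538.0 × 0.98708414 = 8427.7244
Value of long forward = (F − K)·e^(−rT) = (8427.7244 − 8520.6) · e^(−0.0248·12/12)
= -92.8756 × 0.97550499 = -90.60
Short position value = −(long value) = 90.60

90.60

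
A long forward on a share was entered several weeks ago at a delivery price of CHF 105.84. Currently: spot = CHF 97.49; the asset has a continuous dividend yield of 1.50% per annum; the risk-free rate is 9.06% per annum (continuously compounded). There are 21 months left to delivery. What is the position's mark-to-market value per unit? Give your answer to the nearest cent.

CHF 4.64

Current fair forward for the remaining 21 months: F = S·e^((r − q)·T), (r − q) = 0.0906 − 0.0150 = 0.0756
F = 97.49 · e^(0.0756 × 21/12) = 97.49 × 1.141451 = 111.2801
Value of long forward = (F − K)·e^(−rT) = (111.2801 − 105.84) · e^(−0.0906·21/12)
= 5.4401 × 0.853380 = 4.64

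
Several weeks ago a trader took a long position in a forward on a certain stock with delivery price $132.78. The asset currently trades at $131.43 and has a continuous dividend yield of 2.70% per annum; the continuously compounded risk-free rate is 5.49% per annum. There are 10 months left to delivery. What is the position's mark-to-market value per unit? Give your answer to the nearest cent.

$1.66

Current fair forward for the remaining 10 months: F = S·e^((r − q)·T), (r − q) = 0.0549 − 0.0270 = 0.0279
F = 131.43 · e^(0.0279 × 10/12) = 131.43 × 1.023522 = 134.5215
Value of long forward = (F − K)·e^(−rT) = (134.5215 − 132.78) · e^(−0.0549·10/12)
= 1.7415 × 0.955281 = 1.66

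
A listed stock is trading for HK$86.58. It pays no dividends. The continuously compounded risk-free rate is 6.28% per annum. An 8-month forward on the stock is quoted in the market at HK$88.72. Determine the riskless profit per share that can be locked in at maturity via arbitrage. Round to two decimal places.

Fair forward: F* = S·e^(carry·T), with carry = r = 0.0628
F* = 86.58 · e^(0.0628 × 8/12) = 86.58 · e^0.041867 = 86.58 × 1.042756 = HK$90.2818
Market HK$88.72 < fair HK$90.2818: forward underpriced → reverse cash-and-carry (short spot, go long the forward).
At maturity, profit = |F_mkt − F*| = |88.72 − 90.2818| = HK$1.56 per share

HK$1.56 per share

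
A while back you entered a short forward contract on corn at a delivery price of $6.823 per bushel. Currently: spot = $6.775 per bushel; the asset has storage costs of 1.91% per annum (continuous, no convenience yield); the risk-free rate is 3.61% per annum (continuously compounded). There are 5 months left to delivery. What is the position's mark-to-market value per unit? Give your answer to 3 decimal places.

Current fair forward for the remaining 5 months: F = S·e^((r + u)·T), (r + u) = 0.0361 + 0.0191 = 0.0552
F = 6.775 · e^(0.0552 × 5/12) = 6.775 × 1.023267 = 6.9326
Value of long forward = (F − K)·e^(−rT) = (6.9326 − 6.823) · e^(−0.0361·5/12)
= 0.1096 × 0.985071 = 0.108
Short position value = −(long value) = -$0.108

-$0.108 per bushel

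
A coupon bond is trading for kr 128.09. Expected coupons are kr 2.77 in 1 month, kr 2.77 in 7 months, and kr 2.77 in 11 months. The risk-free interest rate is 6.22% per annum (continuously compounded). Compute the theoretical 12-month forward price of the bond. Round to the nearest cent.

kr 127.75

PV(coupons) I = 2.77·e^(−0.0622·1/12) + 2.77·e^(−0.0622·7/12) + 2.77·e^(−0.0622·11/12)
I = 2.7557 + 2.6713 + 2.6165 = 8.0435
F = (S − I)·e^(rT) = (128.09 − 8.0435) · e^(0.0622·12/12)
= 120.0465 · e^0.062200 = 120.0465 × 1.064175 = kr 127.75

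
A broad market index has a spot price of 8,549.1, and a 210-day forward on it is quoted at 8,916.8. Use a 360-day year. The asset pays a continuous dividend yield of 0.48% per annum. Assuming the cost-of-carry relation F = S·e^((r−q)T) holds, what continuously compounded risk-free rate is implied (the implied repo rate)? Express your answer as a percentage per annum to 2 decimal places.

From F = S·e^((r−q)T): (r − q) = ln(F/S)/T
ln(8916.8/8549.1) = ln(1.043010) = 0.042111
(r − q) = 0.042111 / (210/360) = 0.072190
r = ln(F/S)/T + q = 0.072190 + 0.0048 = 0.076990
r = 7.70%

7.70%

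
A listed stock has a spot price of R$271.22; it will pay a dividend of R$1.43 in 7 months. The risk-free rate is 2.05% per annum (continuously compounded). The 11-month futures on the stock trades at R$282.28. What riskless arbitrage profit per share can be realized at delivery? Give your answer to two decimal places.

PV(dividends) I = 1.43·e^(−0.0205·7/12) = 1.4130
Fair futures F* = (S − I)·e^(rT) = (271.22 − 1.4130)·e^0.018792 = 269.8070 × 1.018970 = 274.9252
Market R$282.28 > fair 274.9252: forward overpriced → cash-and-carry (borrow at r, buy the stock and collect the dividends, short the forward).
Profit at T = |F_mkt − F*| = |282.28 − 274.9252| = R$7.35 per share

R$7.35 per share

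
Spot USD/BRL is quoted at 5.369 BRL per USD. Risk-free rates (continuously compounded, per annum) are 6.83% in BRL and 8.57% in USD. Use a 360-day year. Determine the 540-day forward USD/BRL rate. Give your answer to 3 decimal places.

5.231

F = S·e^((r_BRL − r_USD)T) = 5.369 · e^((0.0683 − 0.0857) × 540/360)
= 5.369 · e^-0.026100 = 5.369 × 0.974238
F = 5.231 BRL per USD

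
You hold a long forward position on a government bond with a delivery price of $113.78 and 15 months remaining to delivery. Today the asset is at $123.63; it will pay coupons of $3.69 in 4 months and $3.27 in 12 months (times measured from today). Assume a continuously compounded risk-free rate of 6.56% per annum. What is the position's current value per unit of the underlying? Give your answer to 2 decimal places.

$12.14

PV(remaining coupons) I = 3.69·e^(−0.0656·4/12) + 3.27·e^(−0.0656·12/12) = 6.6726
Current forward F = (S − I)·e^(rT) = (123.63 − 6.6726)·e^(0.0656·15/12) = 116.9574 × 1.085456 = 126.9521
Value (long) = (F − K)·e^(−rT) = (126.9521 − 113.78) × 0.921272 = 12.1351
Value = $12.14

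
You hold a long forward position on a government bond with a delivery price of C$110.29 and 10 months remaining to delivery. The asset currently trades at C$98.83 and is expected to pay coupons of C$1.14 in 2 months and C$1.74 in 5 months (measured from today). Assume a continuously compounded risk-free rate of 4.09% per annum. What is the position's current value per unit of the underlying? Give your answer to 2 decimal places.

PV(remaining coupons) I = 1.14·e^(−0.0409·2/12) + 1.74·e^(−0.0409·5/12) = 2.8429
Current forward F = (S − I)·e^(rT) = (98.83 − 2.8429)·e^(0.0409·10/12) = 95.9871 × 1.034671 = 99.3151
Value (long) = (F − K)·e^(−rT) = (99.3151 − 110.29) × 0.966491 = -10.6071
Value = -C$10.61

-C$10.61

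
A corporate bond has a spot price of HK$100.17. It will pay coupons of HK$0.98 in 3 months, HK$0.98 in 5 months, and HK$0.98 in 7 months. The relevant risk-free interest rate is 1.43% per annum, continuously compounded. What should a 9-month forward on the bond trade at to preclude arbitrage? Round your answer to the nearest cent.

PV(coupons) I = 0.98·e^(−0.0143·3/12) + 0.98·e^(−0.0143·5/12) + 0.98·e^(−0.0143·7/12)
I = 0.9765 + 0.9742 + 0.9719 = 2.9226
F = (S − I)·e^(rT) = (100.17 − 2.9226) · e^(0.0143·9/12)
= 97.2474 · e^0.010725 = 97.2474 × 1.010783 = HK$98.30

HK$98.30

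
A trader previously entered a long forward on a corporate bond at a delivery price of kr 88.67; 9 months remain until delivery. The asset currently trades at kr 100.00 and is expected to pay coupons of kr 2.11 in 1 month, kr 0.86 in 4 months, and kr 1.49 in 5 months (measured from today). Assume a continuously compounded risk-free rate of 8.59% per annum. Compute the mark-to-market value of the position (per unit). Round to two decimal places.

PV(remaining coupons) I = 2.11·e^(−0.0859·1/12) + 0.86·e^(−0.0859·4/12) + 1.49·e^(−0.0859·5/12) = 4.3683
Current forward F = (S − I)·e^(rT) = (100.00 − 4.3683)·e^(0.0859·9/12) = 95.6317 × 1.066546 = 101.9956
Value (long) = (F − K)·e^(−rT) = (101.9956 − 88.67) × 0.937606 = 12.4942
Value = kr 12.49

kr 12.49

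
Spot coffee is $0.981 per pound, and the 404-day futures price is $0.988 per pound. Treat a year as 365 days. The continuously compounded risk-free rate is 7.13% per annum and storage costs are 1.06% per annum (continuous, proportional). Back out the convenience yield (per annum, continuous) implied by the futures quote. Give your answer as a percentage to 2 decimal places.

7.55%

F = S·e^((r+u−y)T) ⇒ (r+u−y) = ln(F/S)/T
ln(0.988/0.981) = 0.007110; /T ⇒ 0.006424
y = r + u − ln(F/S)/T = 0.0713 + 0.0106 − 0.006424 = 0.075476
y = 7.55%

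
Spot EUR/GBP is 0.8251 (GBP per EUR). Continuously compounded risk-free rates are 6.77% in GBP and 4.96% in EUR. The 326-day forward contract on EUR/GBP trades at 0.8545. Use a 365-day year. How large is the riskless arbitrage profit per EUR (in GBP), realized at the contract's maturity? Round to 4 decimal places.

Fair forward: F* = S·e^(carry·T), with carry = (r_GBP − r_EUR) = 0.0677 − 0.0496 = 0.0181
F* = 0.8251 · e^(0.0181 × 326/365) = 0.8251 · e^0.016166 = 0.8251 × 1.016297 = 0.8385
Market 0.8545 > fair 0.8385: forward overpriced → cash-and-carry (buy spot, short the forward).
At maturity, profit = |F_mkt − F*| = |0.8545 − 0.8385| = 0.0160 per EUR (in GBP)

0.0160 per EUR (in GBP)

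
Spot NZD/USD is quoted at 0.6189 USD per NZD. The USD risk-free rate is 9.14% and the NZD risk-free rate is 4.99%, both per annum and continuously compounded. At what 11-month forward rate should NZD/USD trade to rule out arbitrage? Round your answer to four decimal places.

F = S·e^((r_USD − r_NZD)T) = 0.6189 · e^((0.0914 − 0.0499) × 11/12)
= 0.6189 · e^0.038042 = 0.6189 × 1.038775
F = 0.6429 USD per NZD

0.6429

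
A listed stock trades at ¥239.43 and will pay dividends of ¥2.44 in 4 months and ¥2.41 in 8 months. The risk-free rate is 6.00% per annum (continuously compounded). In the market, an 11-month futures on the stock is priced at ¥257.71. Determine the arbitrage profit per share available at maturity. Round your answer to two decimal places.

PV(dividends) I = 2.44·e^(−0.0600·4/12) + 2.41·e^(−0.0600·8/12) = 4.7072
Fair futures F* = (S − I)·e^(rT) = (239.43 − 4.7072)·e^0.055000 = 234.7228 × 1.056541 = 247.9943
Market ¥257.71 > fair 247.9943: forward overpriced → cash-and-carry (borrow at r, buy the stock and collect the dividends, short the forward).
Profit at T = |F_mkt − F*| = |257.71 − 247.9943| = ¥9.72 per share

¥9.72 per share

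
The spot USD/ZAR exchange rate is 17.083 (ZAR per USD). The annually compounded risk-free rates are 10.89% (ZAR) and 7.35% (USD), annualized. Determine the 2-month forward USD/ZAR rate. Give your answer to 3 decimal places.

By covered interest parity, F = S · (1+r_ZAR)^T / (1+r_USD)^T
= 17.083 × 1.017377 / 1.011891 = 17.083 × 1.005422
F = 17.176 ZAR per USD

17.176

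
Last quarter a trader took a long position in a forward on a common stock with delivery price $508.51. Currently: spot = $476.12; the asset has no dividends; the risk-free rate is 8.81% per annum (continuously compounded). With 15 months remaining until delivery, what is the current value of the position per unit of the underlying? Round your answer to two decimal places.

Current fair forward for the remaining 15 months: F = S·e^(r·T), r = 0.0881
F = 476.12 · e^(0.0881 × 15/12) = 476.12 × 1.116418 = 531.5489
Value of long forward = (F − K)·e^(−rT) = (531.5489 − 508.51) · e^(−0.0881·15/12)
= 23.0389 × 0.895722 = 20.64

$20.64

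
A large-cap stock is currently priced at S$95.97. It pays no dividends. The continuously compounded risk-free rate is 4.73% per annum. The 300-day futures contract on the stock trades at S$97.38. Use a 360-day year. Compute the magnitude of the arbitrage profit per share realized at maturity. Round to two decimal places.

S$2.45 per share

Fair futures: F* = S·e^(carry·T), with carry = r = 0.0473
F* = 95.97 · e^(0.0473 × 300/360) = 95.97 · e^0.039417 = 95.97 × 1.040204 = S$99.8284
Market S$97.38 < fair S$99.8284: forward underpriced → reverse cash-and-carry (short spot, go long the forward).
At maturity, profit = |F_mkt − F*| = |97.38 − 99.8284| = S$2.45 per share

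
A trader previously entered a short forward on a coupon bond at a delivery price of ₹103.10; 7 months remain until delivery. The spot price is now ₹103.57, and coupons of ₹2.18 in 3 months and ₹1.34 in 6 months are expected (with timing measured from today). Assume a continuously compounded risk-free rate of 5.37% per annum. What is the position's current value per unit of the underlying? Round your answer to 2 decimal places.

-₹0.19

PV(remaining coupons) I = 2.18·e^(−0.0537·3/12) + 1.34·e^(−0.0537·6/12) = 3.4554
Current forward F = (S − I)·e^(rT) = (103.57 − 3.4554)·e^(0.0537·7/12) = 100.1146 × 1.031821 = 103.3003
Value (long) = (F − K)·e^(−rT) = (103.3003 − 103.10) × 0.969161 = 0.1941
Short position value = −(long value) = -₹0.19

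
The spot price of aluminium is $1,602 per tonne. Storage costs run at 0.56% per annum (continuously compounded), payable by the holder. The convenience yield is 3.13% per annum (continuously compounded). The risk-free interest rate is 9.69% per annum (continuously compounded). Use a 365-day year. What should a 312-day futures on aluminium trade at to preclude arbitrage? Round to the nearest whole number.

$1,703 per tonne

Net carry = r + u − y = 0.0969 + 0.0056 − 0.0313 = 0.0712
F = S·e^((r+u−y)T) = 1602 · e^(0.0712 × 312/365) = 1602 · e^0.060861
= 1602 × 1.062751 = $1,703 per tonne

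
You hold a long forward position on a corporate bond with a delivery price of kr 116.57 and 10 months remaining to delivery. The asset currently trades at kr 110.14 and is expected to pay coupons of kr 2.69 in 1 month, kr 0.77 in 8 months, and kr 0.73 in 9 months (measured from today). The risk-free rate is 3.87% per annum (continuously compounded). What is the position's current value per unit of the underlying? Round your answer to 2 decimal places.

PV(remaining coupons) I = 2.69·e^(−0.0387·1/12) + 0.77·e^(−0.0387·8/12) + 0.73·e^(−0.0387·9/12) = 4.1408
Current forward F = (S − I)·e^(rT) = (110.14 − 4.1408)·e^(0.0387·10/12) = 105.9992 × 1.032776 = 109.4734
Value (long) = (F − K)·e^(−rT) = (109.4734 − 116.57) × 0.968264 = -6.8714
Value = -kr 6.87

-kr 6.87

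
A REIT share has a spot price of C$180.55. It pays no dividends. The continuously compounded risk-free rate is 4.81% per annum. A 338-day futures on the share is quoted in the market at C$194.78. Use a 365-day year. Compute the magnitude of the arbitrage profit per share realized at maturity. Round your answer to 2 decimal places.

C$6.01 per share

Fair futures: F* = S·e^(carry·T), with carry = r = 0.0481
F* = 180.55 · e^(0.0481 × 338/365) = 180.55 · e^0.044542 = 180.55 × 1.045549 = C$188.7739
Market C$194.78 > fair C$188.7739: forward overpriced → cash-and-carry (buy spot, short the forward).
At maturity, profit = |F_mkt − F*| = |194.78 − 188.7739| = C$6.01 per share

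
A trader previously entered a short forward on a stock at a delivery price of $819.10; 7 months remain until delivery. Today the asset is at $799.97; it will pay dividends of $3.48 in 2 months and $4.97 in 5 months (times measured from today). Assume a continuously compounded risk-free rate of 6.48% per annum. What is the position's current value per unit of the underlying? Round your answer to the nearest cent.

PV(remaining dividends) I = 3.48·e^(−0.0648·2/12) + 4.97·e^(−0.0648·5/12) = 8.2802
Current forward F = (S − I)·e^(rT) = (799.97 − 8.2802)·e^(0.0648·7/12) = 791.6898 × 1.038524 = 822.1889
Value (long) = (F − K)·e^(−rT) = (822.1889 − 819.10) × 0.962906 = 2.9743
Short position value = −(long value) = -$2.97

-$2.97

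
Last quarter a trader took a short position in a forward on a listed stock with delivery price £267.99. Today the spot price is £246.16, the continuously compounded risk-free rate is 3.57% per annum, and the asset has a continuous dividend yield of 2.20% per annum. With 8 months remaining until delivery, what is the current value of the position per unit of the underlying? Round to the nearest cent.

Current fair forward for the remaining 8 months: F = S·e^((r − q)·T), (r − q) = 0.0357 − 0.0220 = 0.0137
F = 246.16 · e^(0.0137 × 8/12) = 246.16 × 1.009175 = 248.4185
Value of long forward = (F − K)·e^(−rT) = (248.4185 − 267.99) · e^(−0.0357·8/12)
= -19.5715 × 0.976481 = -19.11
Short position value = −(long value) = £19.11

£19.11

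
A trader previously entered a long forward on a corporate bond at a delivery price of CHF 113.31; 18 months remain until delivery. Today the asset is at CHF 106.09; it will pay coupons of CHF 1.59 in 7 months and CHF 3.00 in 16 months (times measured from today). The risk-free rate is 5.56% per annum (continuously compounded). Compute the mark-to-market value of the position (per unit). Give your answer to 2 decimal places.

PV(remaining coupons) I = 1.59·e^(−0.0556·7/12) + 3.00·e^(−0.0556·16/12) = 4.3249
Current forward F = (S − I)·e^(rT) = (106.09 − 4.3249)·e^(0.0556·18/12) = 101.7651 × 1.086977 = 110.6163
Value (long) = (F − K)·e^(−rT) = (110.6163 − 113.31) × 0.919983 = -2.4782
Value = -CHF 2.48

-CHF 2.48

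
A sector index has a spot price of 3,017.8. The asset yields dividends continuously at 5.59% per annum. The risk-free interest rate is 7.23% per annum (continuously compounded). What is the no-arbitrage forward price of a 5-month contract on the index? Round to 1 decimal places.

F = S·e^((r − q)T) = 3017.8 · e^((0.0723 − 0.0559) × 5/12)
= 3017.8 · e^0.006833 = 3017.8 × 1.006856
F = 3,038.5

3,038.5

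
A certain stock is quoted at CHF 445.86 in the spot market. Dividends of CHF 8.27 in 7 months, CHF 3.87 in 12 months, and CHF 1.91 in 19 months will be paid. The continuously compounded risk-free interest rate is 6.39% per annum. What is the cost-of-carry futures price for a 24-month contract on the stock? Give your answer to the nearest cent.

PV(dividends) I = 8.27·e^(−0.0639·7/12) + 3.87·e^(−0.0639·12/12) + 1.91·e^(−0.0639·19/12)
I = 7.9674 + 3.6304 + 1.7262 = 13.3240
F = (S − I)·e^(rT) = (445.86 − 13.3240) · e^(0.0639·24/12)
= 432.5360 · e^0.127800 = 432.5360 × 1.136326 = CHF 491.50

CHF 491.50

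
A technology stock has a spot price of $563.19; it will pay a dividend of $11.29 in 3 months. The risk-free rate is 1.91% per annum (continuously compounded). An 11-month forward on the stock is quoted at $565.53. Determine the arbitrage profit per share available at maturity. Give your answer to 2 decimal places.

$3.83 per share

PV(dividends) I = 11.29·e^(−0.0191·3/12) = 11.2362
Fair forward F* = (S − I)·e^(rT) = (563.19 − 11.2362)·e^0.017508 = 551.9538 × 1.017662 = 561.7024
Market $565.53 > fair 561.7024: forward overpriced → cash-and-carry (borrow at r, buy the stock and collect the dividends, short the forward).
Profit at T = |F_mkt − F*| = |565.53 − 561.7024| = $3.83 per share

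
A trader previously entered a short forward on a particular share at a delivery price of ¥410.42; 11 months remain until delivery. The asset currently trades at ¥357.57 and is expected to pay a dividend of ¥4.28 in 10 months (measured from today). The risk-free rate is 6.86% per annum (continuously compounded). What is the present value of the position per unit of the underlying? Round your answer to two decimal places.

PV(remaining dividends) I = 4.28·e^(−0.0686·10/12) = 4.0422
Current forward F = (S − I)·e^(rT) = (357.57 − 4.0422)·e^(0.0686·11/12) = 353.5278 × 1.064903 = 376.4728
Value (long) = (F − K)·e^(−rT) = (376.4728 − 410.42) × 0.939053 = -31.8782
Short position value = −(long value) = ¥31.88

¥31.88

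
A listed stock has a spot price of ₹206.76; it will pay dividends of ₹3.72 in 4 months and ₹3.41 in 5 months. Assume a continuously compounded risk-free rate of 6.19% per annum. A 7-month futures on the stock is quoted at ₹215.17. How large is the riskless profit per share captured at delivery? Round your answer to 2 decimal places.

₹8.03 per share

PV(dividends) I = 3.72·e^(−0.0619·4/12) + 3.41·e^(−0.0619·5/12) = 6.9672
Fair futures F* = (S − I)·e^(rT) = (206.76 − 6.9672)·e^0.036108 = 199.7928 × 1.036768 = 207.1388
Market ₹215.17 > fair 207.1388: forward overpriced → cash-and-carry (borrow at r, buy the stock and collect the dividends, short the forward).
Profit at T = |F_mkt − F*| = |215.17 − 207.1388| = ₹8.03 per share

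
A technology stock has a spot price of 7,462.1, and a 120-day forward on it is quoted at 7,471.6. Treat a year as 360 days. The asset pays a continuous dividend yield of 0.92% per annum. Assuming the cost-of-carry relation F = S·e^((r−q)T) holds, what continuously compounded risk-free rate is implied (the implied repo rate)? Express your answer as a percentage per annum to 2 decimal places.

From F = S·e^((r−q)T): (r − q) = ln(F/S)/T
ln(7471.6/7462.1) = ln(1.001273) = 0.001272
(r − q) = 0.001272 / (120/360) = 0.003816
r = ln(F/S)/T + q = 0.003816 + 0.0092 = 0.013016
r = 1.30%

1.30%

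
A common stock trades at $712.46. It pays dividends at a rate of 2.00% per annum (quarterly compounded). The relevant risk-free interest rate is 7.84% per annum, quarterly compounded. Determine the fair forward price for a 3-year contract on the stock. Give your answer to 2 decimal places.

$847.08

F = S · (1+r/4)^(4T) / (1+q/4)^(4T)
= 712.46 × 1.262286 / 1.061678 = 712.46 × 1.188954
F = $847.08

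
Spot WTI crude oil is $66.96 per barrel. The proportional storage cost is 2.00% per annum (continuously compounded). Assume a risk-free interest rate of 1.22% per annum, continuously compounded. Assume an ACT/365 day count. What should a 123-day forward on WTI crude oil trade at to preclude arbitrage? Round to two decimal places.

$67.69 per barrel

Net carry = r + u − y = 0.0122 + 0.0200 − 0.0000 = 0.0322
F = S·e^((r+u−y)T) = 66.96 · e^(0.0322 × 123/365) = 66.96 · e^0.010851
= 66.96 × 1.010910 = $67.69 per barrel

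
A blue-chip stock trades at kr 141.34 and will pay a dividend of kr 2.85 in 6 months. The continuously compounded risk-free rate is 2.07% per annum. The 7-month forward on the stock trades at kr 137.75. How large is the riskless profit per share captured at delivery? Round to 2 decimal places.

PV(dividends) I = 2.85·e^(−0.0207·6/12) = 2.8207
Fair forward F* = (S − I)·e^(rT) = (141.34 − 2.8207)·e^0.012075 = 138.5193 × 1.012148 = 140.2020
Market kr 137.75 < fair 140.2020: forward underpriced → reverse cash-and-carry (short the stock, invest proceeds at r, pay the dividends, go long the forward).
Profit at T = |F_mkt − F*| = |137.75 − 140.2020| = kr 2.45 per share

kr 2.45 per share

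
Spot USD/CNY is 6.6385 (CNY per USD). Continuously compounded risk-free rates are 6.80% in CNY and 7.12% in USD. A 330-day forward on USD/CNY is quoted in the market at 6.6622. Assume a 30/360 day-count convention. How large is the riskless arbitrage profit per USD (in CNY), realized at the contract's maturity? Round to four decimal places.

Fair forward: F* = S·e^(carry·T), with carry = (r_CNY − r_USD) = 0.0680 − 0.0712 = -0.0032
F* = 6.6385 · e^(-0.0032 × 330/360) = 6.6385 · e^-0.002933 = 6.6385 × 0.997071 = 6.6191
Market 6.6622 > fair 6.6191: forward overpriced → cash-and-carry (buy spot, short the forward).
At maturity, profit = |F_mkt − F*| = |6.6622 − 6.6191| = 0.0431 per USD (in CNY)

0.0431 per USD (in CNY)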